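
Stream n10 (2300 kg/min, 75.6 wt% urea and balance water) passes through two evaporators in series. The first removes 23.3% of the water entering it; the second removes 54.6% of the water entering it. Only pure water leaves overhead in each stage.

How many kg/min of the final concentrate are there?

1934 kg/min

water in feed = 2300×0.244 = 561.2 kg/min.
After stage 1: water left = (1−0.233)×561.2 = 430.44; stream total = 2169.2 kg/min.
After stage 2: water left = (1−0.546)×430.44 = 195.42; final concentrate = 1934.2 kg/min.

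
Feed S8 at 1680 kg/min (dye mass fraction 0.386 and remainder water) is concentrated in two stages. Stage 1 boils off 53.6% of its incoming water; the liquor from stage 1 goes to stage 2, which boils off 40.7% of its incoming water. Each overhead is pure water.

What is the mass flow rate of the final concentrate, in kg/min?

water in feed = 1680×0.614 = 1031.5 kg/min.
After stage 1: water left = (1−0.536)×1031.5 = 478.63; stream total = 1127.1 kg/min.
After stage 2: water left = (1−0.407)×478.63 = 283.82; final concentrate = 932.3 kg/min.

932.3 kg/min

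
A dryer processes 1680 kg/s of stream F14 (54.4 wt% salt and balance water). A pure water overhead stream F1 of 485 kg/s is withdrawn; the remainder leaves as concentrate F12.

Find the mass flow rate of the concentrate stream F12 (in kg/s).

Concentrate = 1680 − 485 = 1195 kg/s.

1195 kg/s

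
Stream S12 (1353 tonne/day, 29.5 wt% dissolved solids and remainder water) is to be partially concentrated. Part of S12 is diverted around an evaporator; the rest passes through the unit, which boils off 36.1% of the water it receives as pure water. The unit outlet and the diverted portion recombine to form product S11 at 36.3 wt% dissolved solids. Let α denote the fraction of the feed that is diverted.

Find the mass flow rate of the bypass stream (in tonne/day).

All 1353×0.295 = 399.13 tonne/day of dissolved solids reaches S11, so S11 = 399.13/0.363 = 1099.5 tonne/day and vapour = 253.45 tonne/day.
The evaporator receives (1−α)·1353 of feed at 0.705 water and removes 0.361 of that water:
0.361×0.705×(1−α)×1353 = 253.45
(1−α) = 253.45/344.35 = 0.7360;  α = 0.2640.
Bypass flow = 0.2640×1353 = 357.13 tonne/day.

357.1 tonne/day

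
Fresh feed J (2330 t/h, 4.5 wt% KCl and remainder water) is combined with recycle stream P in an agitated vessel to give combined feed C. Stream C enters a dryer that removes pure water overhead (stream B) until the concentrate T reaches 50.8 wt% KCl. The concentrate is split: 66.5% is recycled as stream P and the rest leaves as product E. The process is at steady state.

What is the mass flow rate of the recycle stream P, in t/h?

409.7 t/h

Overall KCl balance (none leaves overhead): KCl in fresh feed = KCl in product, i.e. 2330×0.045 = (1−0.665)·T·0.508.
T = 104.85/(0.508×0.335) = 616.11 t/h.
Recycle P = 0.665×616.11 = 409.71 t/h.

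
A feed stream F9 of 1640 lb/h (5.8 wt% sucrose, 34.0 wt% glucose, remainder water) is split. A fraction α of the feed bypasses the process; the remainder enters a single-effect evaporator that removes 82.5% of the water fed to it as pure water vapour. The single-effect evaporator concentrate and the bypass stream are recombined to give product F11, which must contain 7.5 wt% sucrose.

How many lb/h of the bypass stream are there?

All 1640×0.058 = 95.12 lb/h of sucrose reaches F11, so F11 = 95.12/0.075 = 1268.3 lb/h and vapour = 371.73 lb/h.
The evaporator receives (1−α)·1640 of feed at 0.602 water and removes 0.825 of that water:
0.825×0.602×(1−α)×1640 = 371.73
(1−α) = 371.73/814.51 = 0.4564;  α = 0.5436.
Bypass flow = 0.5436×1640 = 891.52 lb/h.

891.5 lb/h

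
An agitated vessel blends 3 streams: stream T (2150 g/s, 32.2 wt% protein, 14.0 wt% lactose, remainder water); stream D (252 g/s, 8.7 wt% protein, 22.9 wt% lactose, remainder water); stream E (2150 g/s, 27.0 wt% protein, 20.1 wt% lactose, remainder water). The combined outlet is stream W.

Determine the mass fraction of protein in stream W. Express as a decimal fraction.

Total flow out = 2150 + 252 + 2150 = 4552 g/s.
protein in = 2150×0.322 + 252×0.087 + 2150×0.270 = 1294.7 g/s.
protein mass fraction in W = 1294.7/4552 = 0.284.

0.284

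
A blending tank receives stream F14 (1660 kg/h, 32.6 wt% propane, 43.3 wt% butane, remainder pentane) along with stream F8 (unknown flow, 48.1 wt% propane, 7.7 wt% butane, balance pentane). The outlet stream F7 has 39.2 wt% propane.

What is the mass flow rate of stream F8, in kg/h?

1231 kg/h

Let F8 be the unknown flow. Total out = 1660 + F8.
propane balance: 541.16 + 0.481·F8 = 0.392·(1660 + F8)
(0.481 − 0.392)·F8 = 0.392×1660 − 541.16 = 109.56
F8 = 109.56 / 0.089 = 1231 kg/h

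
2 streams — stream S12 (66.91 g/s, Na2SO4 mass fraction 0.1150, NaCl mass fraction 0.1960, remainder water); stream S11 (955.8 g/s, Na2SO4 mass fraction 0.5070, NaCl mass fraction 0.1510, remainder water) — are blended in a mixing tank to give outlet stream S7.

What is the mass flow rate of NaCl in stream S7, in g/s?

157.4 g/s

NaCl out = NaCl in = 66.91×0.196 + 955.8×0.151 = 157.44 g/s.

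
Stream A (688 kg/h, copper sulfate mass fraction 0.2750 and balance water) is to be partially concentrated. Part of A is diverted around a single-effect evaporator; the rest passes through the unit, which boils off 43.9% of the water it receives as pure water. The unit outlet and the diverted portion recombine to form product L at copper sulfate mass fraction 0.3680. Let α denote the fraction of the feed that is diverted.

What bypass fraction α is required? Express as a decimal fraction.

All 688×0.275 = 189.2 kg/h of copper sulfate reaches L, so L = 189.2/0.368 = 514.13 kg/h and vapour = 173.87 kg/h.
The evaporator receives (1−α)·688 of feed at 0.725 water and removes 0.439 of that water:
0.439×0.725×(1−α)×688 = 173.87
(1−α) = 173.87/218.97 = 0.7940;  α = 0.2060.

0.206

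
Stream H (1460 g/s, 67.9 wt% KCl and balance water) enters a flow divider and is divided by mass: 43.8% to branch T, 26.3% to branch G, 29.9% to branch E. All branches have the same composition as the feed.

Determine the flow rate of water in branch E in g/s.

140.1 g/s

Branch E total = 0.299×1460 = 436.54 g/s.
water in E = 0.321×436.54 = 140.13 g/s.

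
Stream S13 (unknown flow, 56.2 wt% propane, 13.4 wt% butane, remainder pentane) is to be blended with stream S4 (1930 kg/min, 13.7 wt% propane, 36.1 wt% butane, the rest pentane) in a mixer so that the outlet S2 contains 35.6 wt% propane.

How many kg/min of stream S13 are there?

Let S13 be the unknown flow. Total out = 1930 + S13.
propane balance: 264.41 + 0.562·S13 = 0.356·(1930 + S13)
(0.562 − 0.356)·S13 = 0.356×1930 − 264.41 = 422.67
S13 = 422.67 / 0.206 = 2051.8 kg/min

2052 kg/min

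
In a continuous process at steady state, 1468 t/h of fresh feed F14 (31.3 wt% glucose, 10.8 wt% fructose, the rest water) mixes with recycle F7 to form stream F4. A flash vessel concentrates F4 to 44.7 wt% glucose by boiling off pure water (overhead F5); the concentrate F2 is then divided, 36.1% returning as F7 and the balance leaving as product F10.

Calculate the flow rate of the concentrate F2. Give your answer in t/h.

1609 t/h

Overall glucose balance (none leaves overhead): glucose in fresh feed = glucose in product, i.e. 1468×0.313 = (1−0.361)·F2·0.447.
F2 = 459.48/(0.447×0.639) = 1608.7 t/h.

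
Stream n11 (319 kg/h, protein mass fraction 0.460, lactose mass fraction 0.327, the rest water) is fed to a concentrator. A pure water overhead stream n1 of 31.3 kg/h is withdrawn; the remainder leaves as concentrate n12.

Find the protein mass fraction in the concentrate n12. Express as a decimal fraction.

protein is not removed: 319×0.460 = 146.74 kg/h of protein enters n12.
Concentrate = 319 − 31.3 = 287.7 kg/h.
Mass fraction = 146.74/287.7 = 0.510.

0.510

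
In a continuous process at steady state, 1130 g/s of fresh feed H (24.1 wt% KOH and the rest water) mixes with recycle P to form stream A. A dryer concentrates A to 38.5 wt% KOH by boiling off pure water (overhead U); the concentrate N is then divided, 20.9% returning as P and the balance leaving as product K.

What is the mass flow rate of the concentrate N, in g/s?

894.2 g/s

Overall KOH balance (none leaves overhead): KOH in fresh feed = KOH in product, i.e. 1130×0.241 = (1−0.209)·N·0.385.
N = 272.33/(0.385×0.791) = 894.25 g/s.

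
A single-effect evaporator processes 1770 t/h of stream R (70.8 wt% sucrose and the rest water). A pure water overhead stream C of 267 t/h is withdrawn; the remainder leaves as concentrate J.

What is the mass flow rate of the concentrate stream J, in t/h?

1503 t/h

Concentrate = 1770 − 267 = 1503 t/h.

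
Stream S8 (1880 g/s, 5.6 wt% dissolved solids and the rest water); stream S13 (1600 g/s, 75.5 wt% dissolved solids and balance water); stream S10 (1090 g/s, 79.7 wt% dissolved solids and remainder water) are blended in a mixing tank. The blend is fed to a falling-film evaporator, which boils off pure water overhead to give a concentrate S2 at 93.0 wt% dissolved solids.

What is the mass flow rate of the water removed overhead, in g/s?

2224 g/s

dissolved solids entering = 1880×0.056 + 1600×0.755 + 1090×0.797 = 2182 g/s.
All dissolved solids reports to S2, so S2 = 2182/0.930 = 2346.2 g/s.
Total feed = 4570 g/s; overhead = 4570 − 2346.2 = 2223.8 g/s.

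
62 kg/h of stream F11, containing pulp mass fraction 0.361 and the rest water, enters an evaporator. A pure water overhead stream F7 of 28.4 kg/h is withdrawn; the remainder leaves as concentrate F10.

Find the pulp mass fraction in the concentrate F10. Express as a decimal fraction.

0.666

pulp is not removed: 62×0.361 = 22.382 kg/h of pulp enters F10.
Concentrate = 62 − 28.4 = 33.6 kg/h.
Mass fraction = 22.382/33.6 = 0.666.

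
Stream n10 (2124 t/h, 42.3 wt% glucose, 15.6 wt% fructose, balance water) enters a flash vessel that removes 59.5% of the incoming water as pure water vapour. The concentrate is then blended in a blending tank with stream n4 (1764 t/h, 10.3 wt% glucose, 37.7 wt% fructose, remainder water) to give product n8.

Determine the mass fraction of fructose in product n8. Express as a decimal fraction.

0.297

Vapour removed = 0.595×0.421×2124 = 532.05 t/h; concentrate = 1591.9 t/h.
fructose reaching the mixer = 331.34 (from concentrate) + 1764×0.377 = 996.37 t/h.
Product flow = 1591.9 + 1764 = 3355.9 t/h; fructose fraction = 0.297.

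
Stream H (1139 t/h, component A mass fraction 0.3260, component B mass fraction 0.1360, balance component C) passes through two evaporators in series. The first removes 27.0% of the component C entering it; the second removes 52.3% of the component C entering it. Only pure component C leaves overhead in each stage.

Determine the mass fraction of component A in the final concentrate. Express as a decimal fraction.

component C in feed = 1139×0.538 = 612.78 t/h.
After stage 1: component C left = (1−0.270)×612.78 = 447.33; stream total = 973.55 t/h.
After stage 2: component C left = (1−0.523)×447.33 = 213.38; final concentrate = 739.59 t/h.
component A fraction = 371.31/739.59 = 0.5021.

0.5021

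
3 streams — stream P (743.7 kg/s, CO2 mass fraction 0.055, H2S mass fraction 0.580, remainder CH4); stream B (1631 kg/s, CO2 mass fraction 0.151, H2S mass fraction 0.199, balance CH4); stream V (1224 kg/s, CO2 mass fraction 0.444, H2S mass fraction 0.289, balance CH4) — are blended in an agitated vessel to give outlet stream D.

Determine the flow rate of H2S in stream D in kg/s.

H2S out = H2S in = 743.7×0.580 + 1631×0.199 + 1224×0.289 = 1109.7 kg/s.

1110 kg/s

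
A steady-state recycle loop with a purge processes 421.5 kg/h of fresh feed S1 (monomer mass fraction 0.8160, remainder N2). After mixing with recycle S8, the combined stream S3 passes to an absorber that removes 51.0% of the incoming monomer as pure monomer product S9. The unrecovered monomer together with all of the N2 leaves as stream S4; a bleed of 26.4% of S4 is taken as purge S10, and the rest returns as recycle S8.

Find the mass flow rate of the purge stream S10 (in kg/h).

N2 enters only via S1 and leaves only via the purge: 421.5×0.184 = 0.264×(N2 in S4), and the absorber passes all N2, so N2 in S3 = N2 in S4 = 293.77 kg/h.
monomer in S3: m_A = 421.5×0.816 + (1−0.264)·(1−0.510)·m_A, so m_A = 343.94/0.6394 = 537.95 kg/h.
S4 = (1−0.510)×537.95 + 293.77 = 557.37 kg/h.
Purge S10 = 0.264×557.37 = 147.15 kg/h.

147.1 kg/h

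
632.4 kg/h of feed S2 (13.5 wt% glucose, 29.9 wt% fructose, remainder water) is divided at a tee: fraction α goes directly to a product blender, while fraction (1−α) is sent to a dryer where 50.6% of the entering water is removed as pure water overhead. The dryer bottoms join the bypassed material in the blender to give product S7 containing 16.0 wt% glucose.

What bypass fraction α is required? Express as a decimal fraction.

All 632.4×0.135 = 85.374 kg/h of glucose reaches S7, so S7 = 85.374/0.160 = 533.59 kg/h and vapour = 98.812 kg/h.
The evaporator receives (1−α)·632.4 of feed at 0.566 water and removes 0.506 of that water:
0.506×0.566×(1−α)×632.4 = 98.812
(1−α) = 98.812/181.12 = 0.5456;  α = 0.4544.

0.454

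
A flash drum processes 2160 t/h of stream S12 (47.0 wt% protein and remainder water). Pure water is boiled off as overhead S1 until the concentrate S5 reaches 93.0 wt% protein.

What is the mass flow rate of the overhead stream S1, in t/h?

1068 t/h

protein is conserved: 2160×0.470 = 1015.2 t/h all reports to the concentrate.
Concentrate = 1015.2/(target fraction) = 1091.6 t/h.
Overhead = 2160 − 1091.6 = 1068.4 t/h.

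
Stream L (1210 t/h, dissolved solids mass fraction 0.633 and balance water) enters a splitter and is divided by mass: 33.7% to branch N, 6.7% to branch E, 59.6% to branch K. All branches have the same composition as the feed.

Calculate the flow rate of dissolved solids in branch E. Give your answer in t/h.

Branch E total = 0.067×1210 = 81.07 t/h.
dissolved solids in E = 0.633×81.07 = 51.317 t/h.

51.32 t/h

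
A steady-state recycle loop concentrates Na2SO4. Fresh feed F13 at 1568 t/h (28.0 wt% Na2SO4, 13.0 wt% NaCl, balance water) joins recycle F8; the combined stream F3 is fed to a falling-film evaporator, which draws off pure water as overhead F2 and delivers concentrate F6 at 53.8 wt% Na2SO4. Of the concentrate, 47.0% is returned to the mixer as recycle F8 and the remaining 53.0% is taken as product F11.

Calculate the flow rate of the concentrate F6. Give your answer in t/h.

1540 t/h

Overall Na2SO4 balance (none leaves overhead): Na2SO4 in fresh feed = Na2SO4 in product, i.e. 1568×0.280 = (1−0.470)·F6·0.538.
F6 = 439.04/(0.538×0.530) = 1539.7 t/h.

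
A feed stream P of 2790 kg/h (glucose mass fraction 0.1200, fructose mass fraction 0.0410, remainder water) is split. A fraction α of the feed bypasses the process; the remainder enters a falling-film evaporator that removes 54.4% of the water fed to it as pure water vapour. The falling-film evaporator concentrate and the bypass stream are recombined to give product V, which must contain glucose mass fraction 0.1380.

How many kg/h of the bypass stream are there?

All 2790×0.120 = 334.8 kg/h of glucose reaches V, so V = 334.8/0.138 = 2426.1 kg/h and vapour = 363.91 kg/h.
The evaporator receives (1−α)·2790 of feed at 0.839 water and removes 0.544 of that water:
0.544×0.839×(1−α)×2790 = 363.91
(1−α) = 363.91/1273.4 = 0.2858;  α = 0.7142.
Bypass flow = 0.7142×2790 = 1992.7 kg/h.

1993 kg/h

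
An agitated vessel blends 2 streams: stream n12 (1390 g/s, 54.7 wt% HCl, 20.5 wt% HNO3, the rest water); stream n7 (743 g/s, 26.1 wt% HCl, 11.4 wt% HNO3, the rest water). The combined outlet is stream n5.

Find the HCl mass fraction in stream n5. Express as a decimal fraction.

Total flow out = 1390 + 743 = 2133 g/s.
HCl in = 1390×0.547 + 743×0.261 = 954.25 g/s.
HCl mass fraction in n5 = 954.25/2133 = 0.4474.

0.4474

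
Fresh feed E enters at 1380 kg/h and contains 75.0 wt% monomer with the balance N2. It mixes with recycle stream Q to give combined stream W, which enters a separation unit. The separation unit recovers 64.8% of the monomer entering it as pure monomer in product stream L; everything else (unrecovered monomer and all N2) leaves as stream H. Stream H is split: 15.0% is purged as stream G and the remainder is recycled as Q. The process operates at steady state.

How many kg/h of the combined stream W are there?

N2 enters only via E and leaves only via the purge: 1380×0.250 = 0.150×(N2 in H), and the separation unit passes all N2, so N2 in W = N2 in H = 2300 kg/h.
monomer in W: m_A = 1380×0.750 + (1−0.150)·(1−0.648)·m_A, so m_A = 1035/0.7008 = 1476.9 kg/h.
W = 1476.9 + 2300 = 3776.9 kg/h.

3777 kg/h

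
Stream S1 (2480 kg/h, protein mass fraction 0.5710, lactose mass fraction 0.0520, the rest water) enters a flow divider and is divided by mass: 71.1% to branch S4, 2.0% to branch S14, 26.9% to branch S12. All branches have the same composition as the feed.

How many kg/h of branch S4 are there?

1763 kg/h

Branch S4 flow = 0.711×2480 = 1763.3 kg/h.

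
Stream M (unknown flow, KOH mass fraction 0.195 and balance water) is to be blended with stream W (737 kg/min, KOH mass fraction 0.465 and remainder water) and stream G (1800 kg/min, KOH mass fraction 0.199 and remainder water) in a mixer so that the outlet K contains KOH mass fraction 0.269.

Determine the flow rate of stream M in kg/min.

249.4 kg/min

Let M be the unknown flow. Total out = 2537 + M.
KOH balance: 700.91 + 0.195·M = 0.269·(2537 + M)
(0.195 − 0.269)·M = 0.269×2537 − 700.91 = -18.452
M = -18.452 / -0.074 = 249.35 kg/min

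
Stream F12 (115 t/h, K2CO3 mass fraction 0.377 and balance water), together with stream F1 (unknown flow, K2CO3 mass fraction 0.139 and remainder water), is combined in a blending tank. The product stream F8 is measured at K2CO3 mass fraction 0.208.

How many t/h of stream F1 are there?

281.7 t/h

Let F1 be the unknown flow. Total out = 115 + F1.
K2CO3 balance: 43.355 + 0.139·F1 = 0.208·(115 + F1)
(0.139 − 0.208)·F1 = 0.208×115 − 43.355 = -19.435
F1 = -19.435 / -0.069 = 281.67 t/h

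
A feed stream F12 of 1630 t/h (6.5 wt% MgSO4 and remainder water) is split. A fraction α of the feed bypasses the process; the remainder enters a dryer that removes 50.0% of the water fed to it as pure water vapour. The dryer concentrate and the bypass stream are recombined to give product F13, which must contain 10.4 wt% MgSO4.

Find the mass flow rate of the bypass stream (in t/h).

322.5 t/h

All 1630×0.065 = 105.95 t/h of MgSO4 reaches F13, so F13 = 105.95/0.104 = 1018.8 t/h and vapour = 611.25 t/h.
The evaporator receives (1−α)·1630 of feed at 0.935 water and removes 0.500 of that water:
0.500×0.935×(1−α)×1630 = 611.25
(1−α) = 611.25/762.03 = 0.8021;  α = 0.1979.
Bypass flow = 0.1979×1630 = 322.51 t/h.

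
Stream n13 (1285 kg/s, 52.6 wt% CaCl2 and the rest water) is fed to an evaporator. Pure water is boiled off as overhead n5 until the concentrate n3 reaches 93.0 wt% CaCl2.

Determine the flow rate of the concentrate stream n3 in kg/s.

726.8 kg/s

CaCl2 is conserved: 1285×0.526 = 675.91 kg/s all reports to the concentrate.
Concentrate = 675.91/(target fraction) = 726.78 kg/s.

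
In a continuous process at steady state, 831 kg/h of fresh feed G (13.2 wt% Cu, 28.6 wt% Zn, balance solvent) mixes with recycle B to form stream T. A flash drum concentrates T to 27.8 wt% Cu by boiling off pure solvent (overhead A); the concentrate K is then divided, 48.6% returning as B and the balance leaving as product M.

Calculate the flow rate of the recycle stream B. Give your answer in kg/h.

373.1 kg/h

Overall Cu balance (none leaves overhead): Cu in fresh feed = Cu in product, i.e. 831×0.132 = (1−0.486)·K·0.278.
K = 109.69/(0.278×0.514) = 767.66 kg/h.
Recycle B = 0.486×767.66 = 373.08 kg/h.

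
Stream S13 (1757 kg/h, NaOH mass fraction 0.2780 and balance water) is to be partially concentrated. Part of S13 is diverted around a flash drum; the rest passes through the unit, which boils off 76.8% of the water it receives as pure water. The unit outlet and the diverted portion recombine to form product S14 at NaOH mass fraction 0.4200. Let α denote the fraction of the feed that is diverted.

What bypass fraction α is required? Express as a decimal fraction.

All 1757×0.278 = 488.45 kg/h of NaOH reaches S14, so S14 = 488.45/0.420 = 1163 kg/h and vapour = 594.03 kg/h.
The evaporator receives (1−α)·1757 of feed at 0.722 water and removes 0.768 of that water:
0.768×0.722×(1−α)×1757 = 594.03
(1−α) = 594.03/974.25 = 0.6097;  α = 0.3903.

0.390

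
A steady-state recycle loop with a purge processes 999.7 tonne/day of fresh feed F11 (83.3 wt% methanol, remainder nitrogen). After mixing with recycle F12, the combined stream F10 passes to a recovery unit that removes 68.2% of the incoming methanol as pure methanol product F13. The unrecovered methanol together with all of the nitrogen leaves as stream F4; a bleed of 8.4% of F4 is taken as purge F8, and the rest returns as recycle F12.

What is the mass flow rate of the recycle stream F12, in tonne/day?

nitrogen enters only via F11 and leaves only via the purge: 999.7×0.167 = 0.084×(nitrogen in F4), and the recovery unit passes all nitrogen, so nitrogen in F10 = nitrogen in F4 = 1987.5 tonne/day.
methanol in F10: m_A = 999.7×0.833 + (1−0.084)·(1−0.682)·m_A, so m_A = 832.75/0.7087 = 1175 tonne/day.
F4 = (1−0.682)×1175 + 1987.5 = 2361.2 tonne/day.
Recycle F12 = (1−0.084)×2361.2 = 2162.8 tonne/day.

2163 tonne/day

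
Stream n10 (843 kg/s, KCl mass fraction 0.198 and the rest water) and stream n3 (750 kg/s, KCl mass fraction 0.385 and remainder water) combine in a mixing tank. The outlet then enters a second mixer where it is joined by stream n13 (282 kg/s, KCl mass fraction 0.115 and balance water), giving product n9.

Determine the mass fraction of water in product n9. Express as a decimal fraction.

Overall, product flow = 1875 kg/s.
water in = 843×0.802 + 750×0.615 + 282×0.885 = 1386.9 kg/s.
water fraction in n9 = 0.740.

0.740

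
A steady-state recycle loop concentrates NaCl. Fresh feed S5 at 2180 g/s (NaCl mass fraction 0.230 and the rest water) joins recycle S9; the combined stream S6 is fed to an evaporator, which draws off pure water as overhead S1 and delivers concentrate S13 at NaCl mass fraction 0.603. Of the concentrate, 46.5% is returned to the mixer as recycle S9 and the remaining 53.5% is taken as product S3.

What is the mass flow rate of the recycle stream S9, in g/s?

Overall NaCl balance (none leaves overhead): NaCl in fresh feed = NaCl in product, i.e. 2180×0.230 = (1−0.465)·S13·0.603.
S13 = 501.4/(0.603×0.535) = 1554.2 g/s.
Recycle S9 = 0.465×1554.2 = 722.71 g/s.

722.7 g/s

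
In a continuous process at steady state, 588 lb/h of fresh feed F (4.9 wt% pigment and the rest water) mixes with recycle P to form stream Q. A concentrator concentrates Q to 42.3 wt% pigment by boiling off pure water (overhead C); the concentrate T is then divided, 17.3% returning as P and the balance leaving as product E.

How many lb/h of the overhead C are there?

519.9 lb/h

Overall pigment balance (none leaves overhead): pigment in fresh feed = pigment in product, i.e. 588×0.049 = (1−0.173)·T·0.423.
T = 28.812/(0.423×0.827) = 82.362 lb/h.
Recycle P = 0.173×82.362 = 14.249 lb/h.
Combined feed Q = 588 + 14.249 = 602.25 lb/h.
Overhead C = Q − T = 602.25 − 82.362 = 519.89 lb/h.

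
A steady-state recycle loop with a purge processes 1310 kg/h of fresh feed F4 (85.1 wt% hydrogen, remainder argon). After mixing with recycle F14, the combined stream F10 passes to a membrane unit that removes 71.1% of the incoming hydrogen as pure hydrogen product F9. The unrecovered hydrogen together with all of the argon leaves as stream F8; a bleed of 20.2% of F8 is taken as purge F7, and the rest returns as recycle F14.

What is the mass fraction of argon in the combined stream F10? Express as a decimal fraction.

argon enters only via F4 and leaves only via the purge: 1310×0.149 = 0.202×(argon in F8), and the membrane unit passes all argon, so argon in F10 = argon in F8 = 966.29 kg/h.
hydrogen in F10: m_A = 1310×0.851 + (1−0.202)·(1−0.711)·m_A, so m_A = 1114.8/0.7694 = 1449 kg/h.
F10 = 1449 + 966.29 = 2415.3 kg/h.
argon fraction in F10 = 966.29/2415.3 = 0.400.

0.400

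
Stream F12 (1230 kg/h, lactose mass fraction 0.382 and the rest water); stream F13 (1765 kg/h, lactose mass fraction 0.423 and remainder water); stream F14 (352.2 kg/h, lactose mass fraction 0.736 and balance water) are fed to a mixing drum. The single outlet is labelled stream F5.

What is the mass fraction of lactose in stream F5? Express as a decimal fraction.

0.441

Total flow out = 1230 + 1765 + 352.2 = 3347.2 kg/h.
lactose in = 1230×0.382 + 1765×0.423 + 352.2×0.736 = 1475.7 kg/h.
lactose mass fraction in F5 = 1475.7/3347.2 = 0.441.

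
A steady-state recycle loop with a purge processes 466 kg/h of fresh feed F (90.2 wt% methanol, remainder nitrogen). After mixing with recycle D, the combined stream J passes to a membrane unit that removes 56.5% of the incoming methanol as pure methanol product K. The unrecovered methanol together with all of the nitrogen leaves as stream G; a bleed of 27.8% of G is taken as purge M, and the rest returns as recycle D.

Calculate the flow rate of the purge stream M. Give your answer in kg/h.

nitrogen enters only via F and leaves only via the purge: 466×0.098 = 0.278×(nitrogen in G), and the membrane unit passes all nitrogen, so nitrogen in J = nitrogen in G = 164.27 kg/h.
methanol in J: m_A = 466×0.902 + (1−0.278)·(1−0.565)·m_A, so m_A = 420.33/0.6859 = 612.79 kg/h.
G = (1−0.565)×612.79 + 164.27 = 430.84 kg/h.
Purge M = 0.278×430.84 = 119.77 kg/h.

119.8 kg/h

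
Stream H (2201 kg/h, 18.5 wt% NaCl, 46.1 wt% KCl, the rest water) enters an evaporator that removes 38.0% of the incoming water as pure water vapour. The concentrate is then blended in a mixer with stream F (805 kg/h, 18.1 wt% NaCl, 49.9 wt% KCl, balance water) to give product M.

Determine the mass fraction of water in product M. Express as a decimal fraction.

0.2733

Vapour removed = 0.380×0.354×2201 = 296.08 kg/h; concentrate = 1904.9 kg/h.
water reaching the mixer = 483.08 (from concentrate) + 805×0.320 = 740.68 kg/h.
Product flow = 1904.9 + 805 = 2709.9 kg/h; water fraction = 0.2733.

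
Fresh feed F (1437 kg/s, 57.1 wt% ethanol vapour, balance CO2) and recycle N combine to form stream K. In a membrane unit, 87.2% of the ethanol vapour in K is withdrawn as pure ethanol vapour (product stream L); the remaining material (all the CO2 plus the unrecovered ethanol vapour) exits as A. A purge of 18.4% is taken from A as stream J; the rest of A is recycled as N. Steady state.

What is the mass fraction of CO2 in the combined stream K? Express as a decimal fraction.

CO2 enters only via F and leaves only via the purge: 1437×0.429 = 0.184×(CO2 in A), and the membrane unit passes all CO2, so CO2 in K = CO2 in A = 3350.4 kg/s.
ethanol vapour in K: m_A = 1437×0.571 + (1−0.184)·(1−0.872)·m_A, so m_A = 820.53/0.8956 = 916.22 kg/s.
K = 916.22 + 3350.4 = 4266.6 kg/s.
CO2 fraction in K = 3350.4/4266.6 = 0.785.

0.785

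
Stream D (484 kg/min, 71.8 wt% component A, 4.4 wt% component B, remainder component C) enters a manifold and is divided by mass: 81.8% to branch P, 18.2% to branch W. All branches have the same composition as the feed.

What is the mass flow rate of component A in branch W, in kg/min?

Branch W total = 0.182×484 = 88.088 kg/min.
component A in W = 0.718×88.088 = 63.247 kg/min.

63.25 kg/min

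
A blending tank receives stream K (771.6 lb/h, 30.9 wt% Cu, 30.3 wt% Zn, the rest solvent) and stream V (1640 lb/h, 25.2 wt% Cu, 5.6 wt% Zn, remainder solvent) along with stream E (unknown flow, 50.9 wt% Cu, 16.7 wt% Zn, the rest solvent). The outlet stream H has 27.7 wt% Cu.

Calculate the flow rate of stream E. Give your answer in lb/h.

Let E be the unknown flow. Total out = 2411.6 + E.
Cu balance: 651.7 + 0.509·E = 0.277·(2411.6 + E)
(0.509 − 0.277)·E = 0.277×2411.6 − 651.7 = 16.309
E = 16.309 / 0.232 = 70.297 lb/h

70.3 lb/h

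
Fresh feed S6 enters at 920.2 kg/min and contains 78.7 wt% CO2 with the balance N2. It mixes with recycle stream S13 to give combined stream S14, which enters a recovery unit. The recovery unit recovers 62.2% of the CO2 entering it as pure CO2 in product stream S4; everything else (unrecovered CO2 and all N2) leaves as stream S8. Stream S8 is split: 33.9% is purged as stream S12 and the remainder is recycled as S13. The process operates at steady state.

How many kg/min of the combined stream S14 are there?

1544 kg/min

N2 enters only via S6 and leaves only via the purge: 920.2×0.213 = 0.339×(N2 in S8), and the recovery unit passes all N2, so N2 in S14 = N2 in S8 = 578.18 kg/min.
CO2 in S14: m_A = 920.2×0.787 + (1−0.339)·(1−0.622)·m_A, so m_A = 724.2/0.7501 = 965.41 kg/min.
S14 = 965.41 + 578.18 = 1543.6 kg/min.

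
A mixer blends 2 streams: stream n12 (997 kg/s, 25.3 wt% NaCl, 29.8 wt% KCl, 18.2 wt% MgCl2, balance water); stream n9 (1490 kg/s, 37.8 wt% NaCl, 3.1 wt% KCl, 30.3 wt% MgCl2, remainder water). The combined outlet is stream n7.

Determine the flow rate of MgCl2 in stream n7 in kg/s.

MgCl2 out = MgCl2 in = 997×0.182 + 1490×0.303 = 632.92 kg/s.

632.9 kg/s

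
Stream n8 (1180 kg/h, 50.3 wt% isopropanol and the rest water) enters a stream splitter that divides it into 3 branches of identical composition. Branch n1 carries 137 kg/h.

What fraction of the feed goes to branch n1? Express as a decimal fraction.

0.116

Fraction to n1 = 137/1180 = 0.1161.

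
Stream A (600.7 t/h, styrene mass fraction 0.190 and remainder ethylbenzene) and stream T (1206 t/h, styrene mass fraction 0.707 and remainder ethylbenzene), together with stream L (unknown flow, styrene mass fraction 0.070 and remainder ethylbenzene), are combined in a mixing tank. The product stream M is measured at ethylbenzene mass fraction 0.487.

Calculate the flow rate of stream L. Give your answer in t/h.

90.15 t/h

Let L be the unknown flow. Total out = 1806.7 + L.
ethylbenzene balance: 839.93 + 0.930·L = 0.487·(1806.7 + L)
(0.930 − 0.487)·L = 0.487×1806.7 − 839.93 = 39.938
L = 39.938 / 0.443 = 90.153 t/h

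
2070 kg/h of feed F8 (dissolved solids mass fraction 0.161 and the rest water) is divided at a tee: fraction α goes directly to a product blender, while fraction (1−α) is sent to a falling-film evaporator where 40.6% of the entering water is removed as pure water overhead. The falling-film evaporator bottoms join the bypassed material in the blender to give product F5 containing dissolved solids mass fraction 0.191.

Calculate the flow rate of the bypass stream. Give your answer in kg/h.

All 2070×0.161 = 333.27 kg/h of dissolved solids reaches F5, so F5 = 333.27/0.191 = 1744.9 kg/h and vapour = 325.13 kg/h.
The evaporator receives (1−α)·2070 of feed at 0.839 water and removes 0.406 of that water:
0.406×0.839×(1−α)×2070 = 325.13
(1−α) = 325.13/705.11 = 0.4611;  α = 0.5389.
Bypass flow = 0.5389×2070 = 1115.5 kg/h.

1116 kg/h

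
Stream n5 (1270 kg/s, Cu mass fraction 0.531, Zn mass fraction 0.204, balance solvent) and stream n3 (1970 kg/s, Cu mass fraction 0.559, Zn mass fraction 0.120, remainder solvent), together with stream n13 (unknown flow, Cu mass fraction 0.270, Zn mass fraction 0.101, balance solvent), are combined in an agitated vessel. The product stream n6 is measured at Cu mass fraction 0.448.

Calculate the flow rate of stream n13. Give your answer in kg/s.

Let n13 be the unknown flow. Total out = 3240 + n13.
Cu balance: 1775.6 + 0.270·n13 = 0.448·(3240 + n13)
(0.270 − 0.448)·n13 = 0.448×3240 − 1775.6 = -324.08
n13 = -324.08 / -0.178 = 1820.7 kg/s

1821 kg/s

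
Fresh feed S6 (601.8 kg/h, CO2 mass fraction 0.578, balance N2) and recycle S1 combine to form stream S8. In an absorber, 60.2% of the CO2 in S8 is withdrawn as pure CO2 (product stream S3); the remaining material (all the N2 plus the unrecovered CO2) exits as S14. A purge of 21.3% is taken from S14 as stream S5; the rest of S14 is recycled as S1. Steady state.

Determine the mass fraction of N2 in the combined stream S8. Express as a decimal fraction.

N2 enters only via S6 and leaves only via the purge: 601.8×0.422 = 0.213×(N2 in S14), and the absorber passes all N2, so N2 in S8 = N2 in S14 = 1192.3 kg/h.
CO2 in S8: m_A = 601.8×0.578 + (1−0.213)·(1−0.602)·m_A, so m_A = 347.84/0.6868 = 506.48 kg/h.
S8 = 506.48 + 1192.3 = 1698.8 kg/h.
N2 fraction in S8 = 1192.3/1698.8 = 0.702.

0.702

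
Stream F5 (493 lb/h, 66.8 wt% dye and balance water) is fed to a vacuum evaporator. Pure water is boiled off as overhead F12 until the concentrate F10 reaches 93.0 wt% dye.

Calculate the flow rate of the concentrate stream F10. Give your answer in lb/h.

dye is conserved: 493×0.668 = 329.32 lb/h all reports to the concentrate.
Concentrate = 329.32/(target fraction) = 354.11 lb/h.

354.1 lb/h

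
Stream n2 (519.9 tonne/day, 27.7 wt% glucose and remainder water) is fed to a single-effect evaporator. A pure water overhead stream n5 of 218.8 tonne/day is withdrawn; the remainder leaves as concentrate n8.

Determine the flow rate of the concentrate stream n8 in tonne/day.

301.1 tonne/day

Concentrate = 519.9 − 218.8 = 301.1 tonne/day.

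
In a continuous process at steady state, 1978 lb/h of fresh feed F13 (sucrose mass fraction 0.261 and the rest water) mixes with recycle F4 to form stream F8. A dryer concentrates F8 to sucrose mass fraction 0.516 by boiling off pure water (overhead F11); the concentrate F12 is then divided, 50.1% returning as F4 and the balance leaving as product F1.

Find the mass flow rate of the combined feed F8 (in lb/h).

2983 lb/h

Overall sucrose balance (none leaves overhead): sucrose in fresh feed = sucrose in product, i.e. 1978×0.261 = (1−0.501)·F12·0.516.
F12 = 516.26/(0.516×0.499) = 2005 lb/h.
Recycle F4 = 0.501×2005 = 1004.5 lb/h.
Combined feed F8 = 1978 + 1004.5 = 2982.5 lb/h.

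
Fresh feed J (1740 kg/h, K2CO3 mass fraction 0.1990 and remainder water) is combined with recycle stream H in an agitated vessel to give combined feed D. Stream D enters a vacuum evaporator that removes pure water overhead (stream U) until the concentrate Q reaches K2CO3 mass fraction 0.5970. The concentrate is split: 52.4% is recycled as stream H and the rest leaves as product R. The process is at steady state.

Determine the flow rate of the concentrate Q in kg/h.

Overall K2CO3 balance (none leaves overhead): K2CO3 in fresh feed = K2CO3 in product, i.e. 1740×0.199 = (1−0.524)·Q·0.597.
Q = 346.26/(0.597×0.476) = 1218.5 kg/h.

1218 kg/h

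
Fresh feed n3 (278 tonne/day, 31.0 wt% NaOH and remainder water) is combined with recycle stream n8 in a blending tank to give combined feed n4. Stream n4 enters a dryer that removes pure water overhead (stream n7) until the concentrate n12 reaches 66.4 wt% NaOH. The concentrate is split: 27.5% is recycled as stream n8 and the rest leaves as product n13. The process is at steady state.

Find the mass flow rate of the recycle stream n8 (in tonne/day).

49.23 tonne/day

Overall NaOH balance (none leaves overhead): NaOH in fresh feed = NaOH in product, i.e. 278×0.310 = (1−0.275)·n12·0.664.
n12 = 86.18/(0.664×0.725) = 179.02 tonne/day.
Recycle n8 = 0.275×179.02 = 49.23 tonne/day.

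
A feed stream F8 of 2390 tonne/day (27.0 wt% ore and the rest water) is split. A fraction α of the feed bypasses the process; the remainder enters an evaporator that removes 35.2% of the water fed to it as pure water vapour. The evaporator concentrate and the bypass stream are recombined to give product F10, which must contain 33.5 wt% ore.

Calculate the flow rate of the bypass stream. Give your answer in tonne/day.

All 2390×0.270 = 645.3 tonne/day of ore reaches F10, so F10 = 645.3/0.335 = 1926.3 tonne/day and vapour = 463.73 tonne/day.
The evaporator receives (1−α)·2390 of feed at 0.730 water and removes 0.352 of that water:
0.352×0.730×(1−α)×2390 = 463.73
(1−α) = 463.73/614.13 = 0.7551;  α = 0.2449.
Bypass flow = 0.2449×2390 = 585.32 tonne/day.

585.3 tonne/day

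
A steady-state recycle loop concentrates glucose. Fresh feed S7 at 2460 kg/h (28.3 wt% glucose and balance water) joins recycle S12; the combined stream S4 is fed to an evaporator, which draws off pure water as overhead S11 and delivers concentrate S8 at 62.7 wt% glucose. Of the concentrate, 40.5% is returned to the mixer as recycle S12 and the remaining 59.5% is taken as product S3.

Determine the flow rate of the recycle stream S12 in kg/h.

755.8 kg/h

Overall glucose balance (none leaves overhead): glucose in fresh feed = glucose in product, i.e. 2460×0.283 = (1−0.405)·S8·0.627.
S8 = 696.18/(0.627×0.595) = 1866.1 kg/h.
Recycle S12 = 0.405×1866.1 = 755.77 kg/h.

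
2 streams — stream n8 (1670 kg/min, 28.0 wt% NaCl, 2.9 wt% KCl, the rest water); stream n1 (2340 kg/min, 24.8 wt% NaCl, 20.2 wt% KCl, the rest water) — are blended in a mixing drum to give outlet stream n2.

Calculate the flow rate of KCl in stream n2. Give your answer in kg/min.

521.1 kg/min

KCl out = KCl in = 1670×0.029 + 2340×0.202 = 521.11 kg/min.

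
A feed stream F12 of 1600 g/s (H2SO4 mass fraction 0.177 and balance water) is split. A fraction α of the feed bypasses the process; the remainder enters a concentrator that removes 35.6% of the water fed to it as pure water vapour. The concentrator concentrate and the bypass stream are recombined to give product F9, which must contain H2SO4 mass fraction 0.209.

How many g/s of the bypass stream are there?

763.9 g/s

All 1600×0.177 = 283.2 g/s of H2SO4 reaches F9, so F9 = 283.2/0.209 = 1355 g/s and vapour = 244.98 g/s.
The evaporator receives (1−α)·1600 of feed at 0.823 water and removes 0.356 of that water:
0.356×0.823×(1−α)×1600 = 244.98
(1−α) = 244.98/468.78 = 0.5226;  α = 0.4774.
Bypass flow = 0.4774×1600 = 763.87 g/s.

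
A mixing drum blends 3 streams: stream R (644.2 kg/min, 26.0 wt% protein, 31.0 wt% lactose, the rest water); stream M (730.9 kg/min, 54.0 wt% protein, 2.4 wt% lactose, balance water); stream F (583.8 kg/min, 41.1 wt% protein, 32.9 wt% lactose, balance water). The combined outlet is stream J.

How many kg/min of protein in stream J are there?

802.1 kg/min

protein out = protein in = 644.2×0.260 + 730.9×0.540 + 583.8×0.411 = 802.12 kg/min.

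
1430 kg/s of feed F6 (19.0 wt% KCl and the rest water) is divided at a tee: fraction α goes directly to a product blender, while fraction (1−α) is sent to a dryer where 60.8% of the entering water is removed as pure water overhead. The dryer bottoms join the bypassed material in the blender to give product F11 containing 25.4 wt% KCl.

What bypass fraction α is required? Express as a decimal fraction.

0.488

All 1430×0.190 = 271.7 kg/s of KCl reaches F11, so F11 = 271.7/0.254 = 1069.7 kg/s and vapour = 360.31 kg/s.
The evaporator receives (1−α)·1430 of feed at 0.810 water and removes 0.608 of that water:
0.608×0.810×(1−α)×1430 = 360.31
(1−α) = 360.31/704.25 = 0.5116;  α = 0.4884.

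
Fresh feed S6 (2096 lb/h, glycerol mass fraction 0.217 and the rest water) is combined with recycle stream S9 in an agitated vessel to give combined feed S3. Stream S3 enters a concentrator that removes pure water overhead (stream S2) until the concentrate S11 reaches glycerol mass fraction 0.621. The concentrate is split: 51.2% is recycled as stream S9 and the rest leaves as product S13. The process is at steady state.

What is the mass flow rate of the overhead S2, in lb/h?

Overall glycerol balance (none leaves overhead): glycerol in fresh feed = glycerol in product, i.e. 2096×0.217 = (1−0.512)·S11·0.621.
S11 = 454.83/(0.621×0.488) = 1500.9 lb/h.
Recycle S9 = 0.512×1500.9 = 768.44 lb/h.
Combined feed S3 = 2096 + 768.44 = 2864.4 lb/h.
Overhead S2 = S3 − S11 = 2864.4 − 1500.9 = 1363.6 lb/h.

1364 lb/h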